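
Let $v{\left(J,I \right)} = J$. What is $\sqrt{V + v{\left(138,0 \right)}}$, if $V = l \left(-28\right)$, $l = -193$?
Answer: $\sqrt{5542} \approx 74.445$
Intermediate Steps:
$V = 5404$ ($V = \left(-193\right) \left(-28\right) = 5404$)
$\sqrt{V + v{\left(138,0 \right)}} = \sqrt{5404 + 138} = \sqrt{5542}$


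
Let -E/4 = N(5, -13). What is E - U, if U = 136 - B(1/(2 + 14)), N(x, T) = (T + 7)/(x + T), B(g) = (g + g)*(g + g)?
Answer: -8895/64 ≈ -138.98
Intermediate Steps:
B(g) = 4*g² (B(g) = (2*g)*(2*g) = 4*g²)
N(x, T) = (7 + T)/(T + x)
E = -3 (E = -4*(7 - 13)/(-13 + 5) = -4*(-6)/(-8) = -(-1)*(-6)/2 = -4*¾ = -3)
U = 8703/64 (U = 136 - 4*(1/(2 + 14))² = 136 - 4*(1/16)² = 136 - 4/256 = 136 - 1*1/64 = 136 - 1/64 = 8703/64 ≈ 135.98)
E - U = -3 - 1*8703/64 = -3 - 8703/64 = -8895/64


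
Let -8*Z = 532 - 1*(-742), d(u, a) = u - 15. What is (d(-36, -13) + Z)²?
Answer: 707281/16 ≈ 44205.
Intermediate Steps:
d(u, a) = -15 + u
Z = -637/4 (Z = -(532 - 1*(-742))/8 = -(532 + 742)/8 = -⅛*1274 = -637/4 ≈ -159.25)
(d(-36, -13) + Z)² = ((-15 - 36) - 637/4)² = (-51 - 637/4)² = (-841/4)² = 707281/16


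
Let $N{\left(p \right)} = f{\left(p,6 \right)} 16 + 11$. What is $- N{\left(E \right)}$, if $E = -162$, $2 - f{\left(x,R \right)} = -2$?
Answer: $-75$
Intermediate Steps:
$f{\left(x,R \right)} = 4$ ($f{\left(x,R \right)} = 2 - -2 = 2 + 2 = 4$)
$N{\left(p \right)} = 75$ ($N{\left(p \right)} = 4 \cdot 16 + 11 = 64 + 11 = 75$)
$- N{\left(E \right)} = \left(-1\right) 75 = -75$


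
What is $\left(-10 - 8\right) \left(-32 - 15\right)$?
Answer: $846$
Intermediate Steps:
$\left(-10 - 8\right) \left(-32 - 15\right) = \left(-18\right) \left(-47\right) = 846$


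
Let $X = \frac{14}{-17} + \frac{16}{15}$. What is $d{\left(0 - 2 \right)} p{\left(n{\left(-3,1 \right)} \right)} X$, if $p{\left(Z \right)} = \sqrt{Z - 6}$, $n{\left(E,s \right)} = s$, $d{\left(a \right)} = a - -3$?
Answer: $\frac{62 i \sqrt{5}}{255} \approx 0.54367 i$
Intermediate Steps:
$d{\left(a \right)} = 3 + a$ ($d{\left(a \right)} = a + 3 = 3 + a$)
$X = \frac{62}{255}$ ($X = 14 \left(- \frac{1}{17}\right) + 16 \cdot \frac{1}{15} = - \frac{14}{17} + \frac{16}{15} = \frac{62}{255} \approx 0.24314$)
$p{\left(Z \right)} = \sqrt{-6 + Z}$
$d{\left(0 - 2 \right)} p{\left(n{\left(-3,1 \right)} \right)} X = \left(3 + \left(0 - 2\right)\right) \sqrt{-6 + 1} \cdot \frac{62}{255} = \left(3 + \left(0 - 2\right)\right) \sqrt{-5} \cdot \frac{62}{255} = \left(3 - 2\right) i \sqrt{5} \cdot \frac{62}{255} = 1 i \sqrt{5} \cdot \frac{62}{255} = i \sqrt{5} \cdot \frac{62}{255} = \frac{62 i \sqrt{5}}{255}$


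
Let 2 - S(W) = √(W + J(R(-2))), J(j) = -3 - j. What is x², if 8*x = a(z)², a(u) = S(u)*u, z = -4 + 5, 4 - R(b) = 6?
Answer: ¼ ≈ 0.25000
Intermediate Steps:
R(b) = -2 (R(b) = 4 - 1*6 = 4 - 6 = -2)
S(W) = 2 - √(-1 + W) (S(W) = 2 - √(W + (-3 - 1*(-2))) = 2 - √(W + (-3 + 2)) = 2 - √(W - 1) = 2 - √(-1 + W))
z = 1
a(u) = u*(2 - √(-1 + u)) (a(u) = (2 - √(-1 + u))*u = u*(2 - √(-1 + u)))
x = ½ (x = (1*(2 - √(-1 + 1)))²/8 = (1*(2 - √0))²/8 = (1*(2 - 1*0))²/8 = (1*(2 + 0))²/8 = (1*2)²/8 = (⅛)*2² = (⅛)*4 = ½ ≈ 0.50000)
x² = (½)² = ¼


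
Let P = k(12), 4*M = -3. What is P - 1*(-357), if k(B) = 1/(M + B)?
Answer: 16069/45 ≈ 357.09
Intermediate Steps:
M = -3/4 (M = (1/4)*(-3) = -3/4 ≈ -0.75000)
k(B) = 1/(-3/4 + B)
P = 4/45 (P = 4/(-3 + 4*12) = 4/(-3 + 48) = 4/45 ≈ 0.088889)
P - 1*(-357) = 4/45 - 1*(-357) = 4/45 + 357 = 16069/45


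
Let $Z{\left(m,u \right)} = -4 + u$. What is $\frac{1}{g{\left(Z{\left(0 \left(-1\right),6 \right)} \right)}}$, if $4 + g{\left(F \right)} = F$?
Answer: $- \frac{1}{2} \approx -0.5$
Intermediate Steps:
$g{\left(F \right)} = -4 + F$
$\frac{1}{g{\left(Z{\left(0 \left(-1\right),6 \right)} \right)}} = \frac{1}{-4 + \left(-4 + 6\right)} = \frac{1}{-4 + 2} = \frac{1}{-2} = - \frac{1}{2}$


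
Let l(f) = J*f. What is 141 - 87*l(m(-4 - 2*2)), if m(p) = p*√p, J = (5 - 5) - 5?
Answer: 141 - 6960*I*√2 ≈ 141.0 - 9842.9*I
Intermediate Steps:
J = -5 (J = 0 - 5 = -5)
m(p) = p^(3/2)
l(f) = -5*f
141 - 87*l(m(-4 - 2*2)) = 141 - (-435)*(-4 - 2*2)^(3/2) = 141 - (-435)*(-4 - 4)^(3/2) = 141 - (-435)*(-8)^(3/2) = 141 - (-435)*(-16*I*√2) = 141 - 6960*I*√2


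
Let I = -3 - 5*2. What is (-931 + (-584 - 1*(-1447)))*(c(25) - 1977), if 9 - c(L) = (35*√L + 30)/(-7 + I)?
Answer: 133127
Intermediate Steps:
I = -13 (I = -3 - 10 = -13)
c(L) = 21/2 + 7*√L/4 (c(L) = 9 - (35*√L + 30)/(-7 - 13) = 9 - (30 + 35*√L)/(-20) = 9 - (30 + 35*√L)*(-1)/20 = 9 - (-3/2 - 7*√L/4) = 9 + (3/2 + 7*√L/4) = 21/2 + 7*√L/4)
(-931 + (-584 - 1*(-1447)))*(c(25) - 1977) = (-931 + (-584 - 1*(-1447)))*((21/2 + 7*√25/4) - 1977) = (-931 + (-584 + 1447))*((21/2 + (7/4)*5) - 1977) = (-931 + 863)*((21/2 + 35/4) - 1977) = -68*(77/4 - 1977) = -68*(-7831/4) = 133127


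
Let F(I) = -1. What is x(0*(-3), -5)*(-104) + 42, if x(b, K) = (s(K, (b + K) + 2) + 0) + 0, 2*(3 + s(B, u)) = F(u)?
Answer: 406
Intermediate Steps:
s(B, u) = -7/2 (s(B, u) = -3 + (½)*(-1) = -3 - ½ = -7/2)
x(b, K) = -7/2 (x(b, K) = (-7/2 + 0) + 0 = -7/2 + 0 = -7/2)
x(0*(-3), -5)*(-104) + 42 = -7/2*(-104) + 42 = 364 + 42 = 406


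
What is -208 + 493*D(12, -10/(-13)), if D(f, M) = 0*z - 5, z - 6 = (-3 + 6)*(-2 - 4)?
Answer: -2673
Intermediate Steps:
z = -12 (z = 6 + (-3 + 6)*(-2 - 4) = 6 + 3*(-6) = 6 - 18 = -12)
D(f, M) = -5 (D(f, M) = 0*(-12) - 5 = 0 - 5 = -5)
-208 + 493*D(12, -10/(-13)) = -208 + 493*(-5) = -208 - 2465 = -2673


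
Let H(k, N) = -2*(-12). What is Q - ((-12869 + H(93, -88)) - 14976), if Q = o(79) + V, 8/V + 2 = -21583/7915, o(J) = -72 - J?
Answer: 1035154390/37413 ≈ 27668.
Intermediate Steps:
H(k, N) = 24
V = -63320/37413 (V = 8/(-2 - 21583/7915) = 8/(-37413/7915) = 8*(-7915/37413) = -63320/37413 ≈ -1.6925)
Q = -5712683/37413 (Q = (-72 - 1*79) - 63320/37413 = (-72 - 79) - 63320/37413 = -151 - 63320/37413 = -5712683/37413 ≈ -152.69)
Q - ((-12869 + H(93, -88)) - 14976) = -5712683/37413 - ((-12869 + 24) - 14976) = -5712683/37413 - (-12845 - 14976) = -5712683/37413 - 1*(-27821) = -5712683/37413 + 27821 = 1035154390/37413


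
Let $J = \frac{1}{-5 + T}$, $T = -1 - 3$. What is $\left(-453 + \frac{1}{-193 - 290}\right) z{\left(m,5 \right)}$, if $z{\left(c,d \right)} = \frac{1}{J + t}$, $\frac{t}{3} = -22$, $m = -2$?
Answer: $\frac{131280}{19159} \approx 6.8521$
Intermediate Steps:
$T = -4$
$t = -66$ ($t = 3 \left(-22\right) = -66$)
$J = - \frac{1}{9}$ ($J = \frac{1}{-5 - 4} = \frac{1}{-9} = - \frac{1}{9} \approx -0.11111$)
$z{\left(c,d \right)} = - \frac{9}{595}$ ($z{\left(c,d \right)} = \frac{1}{- \frac{1}{9} - 66} = \frac{1}{- \frac{595}{9}} = - \frac{9}{595}$)
$\left(-453 + \frac{1}{-193 - 290}\right) z{\left(m,5 \right)} = \left(-453 + \frac{1}{-193 - 290}\right) \left(- \frac{9}{595}\right) = \left(-453 + \frac{1}{-483}\right) \left(- \frac{9}{595}\right) = \left(-453 - \frac{1}{483}\right) \left(- \frac{9}{595}\right) = \left(- \frac{218800}{483}\right) \left(- \frac{9}{595}\right) = \frac{131280}{19159}$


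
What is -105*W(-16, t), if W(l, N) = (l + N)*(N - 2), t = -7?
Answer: -21735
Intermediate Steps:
W(l, N) = (-2 + N)*(N + l) (W(l, N) = (N + l)*(-2 + N) = (-2 + N)*(N + l))
-105*W(-16, t) = -105*((-7)² - 2*(-7) - 2*(-16) - 7*(-16)) = -105*(49 + 14 + 32 + 112) = -105*207 = -21735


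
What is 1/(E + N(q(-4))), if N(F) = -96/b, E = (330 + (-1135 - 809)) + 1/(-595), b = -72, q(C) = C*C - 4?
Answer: -1785/2878613 ≈ -0.00062009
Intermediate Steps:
q(C) = -4 + C**2 (q(C) = C**2 - 4 = -4 + C**2)
E = -960331/595 (E = (330 - 1944) - 1/595 = -1614 - 1/595 = -960331/595 ≈ -1614.0)
N(F) = 4/3 (N(F) = -96/(-72) = -96*(-1/72) = 4/3)
1/(E + N(q(-4))) = 1/(-960331/595 + 4/3) = 1/(-2878613/1785) = -1785/2878613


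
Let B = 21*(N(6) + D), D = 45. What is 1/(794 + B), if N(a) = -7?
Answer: 1/1592 ≈ 0.00062814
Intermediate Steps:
B = 798 (B = 21*(-7 + 45) = 21*38 = 798)
1/(794 + B) = 1/(794 + 798) = 1/1592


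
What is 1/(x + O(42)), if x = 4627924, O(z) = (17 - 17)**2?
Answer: 1/4627924 ≈ 2.1608e-7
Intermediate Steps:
O(z) = 0 (O(z) = 0**2 = 0)
1/(x + O(42)) = 1/(4627924 + 0) = 1/4627924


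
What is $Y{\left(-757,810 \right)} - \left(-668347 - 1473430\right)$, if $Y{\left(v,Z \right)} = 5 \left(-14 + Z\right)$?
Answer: $2145757$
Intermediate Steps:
$Y{\left(v,Z \right)} = -70 + 5 Z$
$Y{\left(-757,810 \right)} - \left(-668347 - 1473430\right) = \left(-70 + 5 \cdot 810\right) - \left(-668347 - 1473430\right) = \left(-70 + 4050\right) - \left(-668347 - 1473430\right) = 3980 - -2141777 = 3980 + 2141777 = 2145757$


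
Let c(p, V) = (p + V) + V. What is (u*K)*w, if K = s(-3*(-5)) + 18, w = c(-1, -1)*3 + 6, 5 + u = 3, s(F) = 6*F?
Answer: 648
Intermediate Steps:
u = -2 (u = -5 + 3 = -2)
c(p, V) = p + 2*V (c(p, V) = (V + p) + V = p + 2*V)
w = -3 (w = (-1 + 2*(-1))*3 + 6 = (-1 - 2)*3 + 6 = -3*3 + 6 = -9 + 6 = -3)
K = 108 (K = 6*(-3*(-5)) + 18 = 6*15 + 18 = 90 + 18 = 108)
(u*K)*w = -2*108*(-3) = -216*(-3) = 648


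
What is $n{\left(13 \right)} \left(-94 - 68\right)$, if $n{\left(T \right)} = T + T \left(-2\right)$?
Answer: $2106$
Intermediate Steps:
$n{\left(T \right)} = - T$ ($n{\left(T \right)} = T - 2 T = - T$)
$n{\left(13 \right)} \left(-94 - 68\right) = \left(-1\right) 13 \left(-94 - 68\right) = - 13 \left(-94 + \left(-70 + 2\right)\right) = - 13 \left(-94 - 68\right) = \left(-13\right) \left(-162\right) = 2106$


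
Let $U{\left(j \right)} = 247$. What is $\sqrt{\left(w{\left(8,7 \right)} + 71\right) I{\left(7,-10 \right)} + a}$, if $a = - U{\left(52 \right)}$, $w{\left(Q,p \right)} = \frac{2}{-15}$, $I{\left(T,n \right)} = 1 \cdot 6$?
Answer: $\frac{9 \sqrt{55}}{5} \approx 13.349$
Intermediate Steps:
$I{\left(T,n \right)} = 6$
$w{\left(Q,p \right)} = - \frac{2}{15}$ ($w{\left(Q,p \right)} = 2 \left(- \frac{1}{15}\right) = - \frac{2}{15}$)
$a = -247$ ($a = \left(-1\right) 247 = -247$)
$\sqrt{\left(w{\left(8,7 \right)} + 71\right) I{\left(7,-10 \right)} + a} = \sqrt{\left(- \frac{2}{15} + 71\right) 6 - 247} = \sqrt{\frac{1063}{15} \cdot 6 - 247} = \sqrt{\frac{2126}{5} - 247} = \sqrt{\frac{891}{5}} = \frac{9 \sqrt{55}}{5}$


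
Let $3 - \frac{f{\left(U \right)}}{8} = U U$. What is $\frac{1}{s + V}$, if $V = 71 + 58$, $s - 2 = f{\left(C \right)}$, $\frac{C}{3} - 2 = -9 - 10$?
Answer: $- \frac{1}{20653} \approx -4.8419 \cdot 10^{-5}$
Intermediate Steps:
$C = -51$ ($C = 6 + 3 \left(-9 - 10\right) = 6 + 3 \left(-19\right) = 6 - 57 = -51$)
$f{\left(U \right)} = 24 - 8 U^{2}$ ($f{\left(U \right)} = 24 - 8 U U = 24 - 8 U^{2}$)
$s = -20782$ ($s = 2 + \left(24 - 8 \left(-51\right)^{2}\right) = 2 + \left(24 - 20808\right) = 2 - 20784 = -20782$)
$V = 129$
$\frac{1}{s + V} = \frac{1}{-20782 + 129} = \frac{1}{-20653} = - \frac{1}{20653}$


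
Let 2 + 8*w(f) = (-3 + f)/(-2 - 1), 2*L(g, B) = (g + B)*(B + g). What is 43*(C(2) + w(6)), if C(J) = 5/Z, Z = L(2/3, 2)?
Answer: 1419/32 ≈ 44.344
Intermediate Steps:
L(g, B) = (B + g)²/2 (L(g, B) = ((g + B)*(B + g))/2 = ((B + g)*(B + g))/2 = (B + g)²/2)
Z = 32/9 (Z = (2 + 2/3)²/2 = (2 + 2*(⅓))²/2 = (2 + ⅔)²/2 = (8/3)²/2 = (½)*(64/9) = 32/9 ≈ 3.5556)
w(f) = -⅛ - f/24 (w(f) = -¼ + ((-3 + f)/(-2 - 1))/8 = -¼ + ((-3 + f)/(-3))/8 = -¼ + ((-3 + f)*(-⅓))/8 = -¼ + (1 - f/3)/8 = -¼ + (⅛ - f/24) = -⅛ - f/24)
C(J) = 45/32 (C(J) = 5/(32/9) = 5*(9/32) = 45/32)
43*(C(2) + w(6)) = 43*(45/32 + (-⅛ - 1/24*6)) = 43*(45/32 + (-⅛ - ¼)) = 43*(45/32 - 3/8) = 43*(33/32) = 1419/32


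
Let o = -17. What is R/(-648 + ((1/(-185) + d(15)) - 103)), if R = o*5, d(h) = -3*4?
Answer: 15725/141156 ≈ 0.11140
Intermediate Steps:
d(h) = -12
R = -85 (R = -17*5 = -85)
R/(-648 + ((1/(-185) + d(15)) - 103)) = -85/(-648 + ((1/(-185) - 12) - 103)) = -85/(-648 + ((-1/185 - 12) - 103)) = -85/(-648 + (-2221/185 - 103)) = -85/(-648 - 21276/185) = -85/(-141156/185) = -85*(-185/141156) = 15725/141156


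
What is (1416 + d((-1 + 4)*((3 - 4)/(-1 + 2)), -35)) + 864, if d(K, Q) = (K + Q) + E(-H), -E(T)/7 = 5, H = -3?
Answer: 2207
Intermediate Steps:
E(T) = -35 (E(T) = -7*5 = -35)
d(K, Q) = -35 + K + Q (d(K, Q) = (K + Q) - 35 = -35 + K + Q)
(1416 + d((-1 + 4)*((3 - 4)/(-1 + 2)), -35)) + 864 = (1416 + (-35 + (-1 + 4)*((3 - 4)/(-1 + 2)) - 35)) + 864 = (1416 + (-35 + 3*(-1/1) - 35)) + 864 = (1416 + (-35 + 3*(-1*1) - 35)) + 864 = (1416 + (-35 + 3*(-1) - 35)) + 864 = (1416 + (-35 - 3 - 35)) + 864 = (1416 - 73) + 864 = 1343 + 864 = 2207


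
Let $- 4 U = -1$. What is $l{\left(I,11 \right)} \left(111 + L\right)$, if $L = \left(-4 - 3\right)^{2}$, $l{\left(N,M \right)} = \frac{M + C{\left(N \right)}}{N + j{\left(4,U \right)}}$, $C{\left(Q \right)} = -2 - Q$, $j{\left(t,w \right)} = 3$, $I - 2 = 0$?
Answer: $224$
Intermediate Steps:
$I = 2$ ($I = 2 + 0 = 2$)
$U = \frac{1}{4}$ ($U = \left(- \frac{1}{4}\right) \left(-1\right) = \frac{1}{4} \approx 0.25$)
$l{\left(N,M \right)} = \frac{-2 + M - N}{3 + N}$ ($l{\left(N,M \right)} = \frac{M - \left(2 + N\right)}{N + 3} = \frac{-2 + M - N}{3 + N}$)
$L = 49$ ($L = \left(-7\right)^{2} = 49$)
$l{\left(I,11 \right)} \left(111 + L\right) = \frac{-2 + 11 - 2}{3 + 2} \left(111 + 49\right) = \frac{-2 + 11 - 2}{5} \cdot 160 = \frac{1}{5} \cdot 7 \cdot 160 = \frac{7}{5} \cdot 160 = 224$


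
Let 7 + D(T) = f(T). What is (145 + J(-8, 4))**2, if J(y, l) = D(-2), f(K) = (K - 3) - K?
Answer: 18225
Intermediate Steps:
f(K) = -3 (f(K) = (-3 + K) - K = -3)
D(T) = -10 (D(T) = -7 - 3 = -10)
J(y, l) = -10
(145 + J(-8, 4))**2 = (145 - 10)**2 = 135**2 = 18225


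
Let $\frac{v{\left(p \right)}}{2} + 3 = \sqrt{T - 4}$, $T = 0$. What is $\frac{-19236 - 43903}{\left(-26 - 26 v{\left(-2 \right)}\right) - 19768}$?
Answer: $\frac{619961841}{192830930} - \frac{1641614 i}{96415465} \approx 3.2151 - 0.017026 i$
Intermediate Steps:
$v{\left(p \right)} = -6 + 4 i$ ($v{\left(p \right)} = -6 + 2 \sqrt{0 - 4} = -6 + 2 \sqrt{-4} = -6 + 2 \cdot 2 i = -6 + 4 i$)
$\frac{-19236 - 43903}{\left(-26 - 26 v{\left(-2 \right)}\right) - 19768} = \frac{-19236 - 43903}{\left(-26 - 26 \left(-6 + 4 i\right)\right) - 19768} = - \frac{63139}{\left(-26 + \left(156 - 104 i\right)\right) - 19768} = - \frac{63139}{\left(130 - 104 i\right) - 19768} = - \frac{63139}{-19638 - 104 i} = - 63139 \frac{-19638 + 104 i}{385661860} = - \frac{63139 \left(-19638 + 104 i\right)}{385661860}$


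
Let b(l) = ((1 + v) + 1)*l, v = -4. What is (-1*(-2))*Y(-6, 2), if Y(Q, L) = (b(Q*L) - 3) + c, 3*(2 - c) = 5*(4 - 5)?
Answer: 148/3 ≈ 49.333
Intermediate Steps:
c = 11/3 (c = 2 - 5*(4 - 5)/3 = 2 - 5*(-1)/3 = 2 - 1/3*(-5) = 2 + 5/3 = 11/3 ≈ 3.6667)
b(l) = -2*l (b(l) = ((1 - 4) + 1)*l = (-3 + 1)*l = -2*l)
Y(Q, L) = 2/3 - 2*L*Q (Y(Q, L) = (-2*Q*L - 3) + 11/3 = (-2*L*Q - 3) + 11/3 = (-3 - 2*L*Q) + 11/3 = 2/3 - 2*L*Q)
(-1*(-2))*Y(-6, 2) = (-1*(-2))*(2/3 - 2*2*(-6)) = 2*(2/3 + 24) = 2*(74/3) = 148/3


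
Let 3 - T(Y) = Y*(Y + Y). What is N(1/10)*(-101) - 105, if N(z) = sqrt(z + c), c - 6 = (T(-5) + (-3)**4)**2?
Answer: -105 - 101*sqrt(116210)/10 ≈ -3548.0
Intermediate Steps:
T(Y) = 3 - 2*Y**2 (T(Y) = 3 - Y*(Y + Y) = 3 - Y*2*Y = 3 - 2*Y**2)
c = 1162 (c = 6 + ((3 - 2*(-5)**2) + (-3)**4)**2 = 6 + ((3 - 2*25) + 81)**2 = 6 + ((3 - 50) + 81)**2 = 6 + (-47 + 81)**2 = 6 + 34**2 = 6 + 1156 = 1162)
N(z) = sqrt(1162 + z) (N(z) = sqrt(z + 1162) = sqrt(1162 + z))
N(1/10)*(-101) - 105 = sqrt(1162 + 1/10)*(-101) - 105 = sqrt(11621/10)*(-101) - 105 = (sqrt(116210)/10)*(-101) - 105 = -101*sqrt(116210)/10 - 105 = -105 - 101*sqrt(116210)/10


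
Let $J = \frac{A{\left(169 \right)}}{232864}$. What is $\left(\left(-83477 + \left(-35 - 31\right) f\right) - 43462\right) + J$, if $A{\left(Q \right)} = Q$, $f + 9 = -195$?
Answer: $- \frac{26424242231}{232864} \approx -1.1348 \cdot 10^{5}$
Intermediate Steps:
$f = -204$ ($f = -9 - 195 = -204$)
$J = \frac{169}{232864} \approx 0.00072575$
$\left(\left(-83477 + \left(-35 - 31\right) f\right) - 43462\right) + J = \left(\left(-83477 + \left(-35 - 31\right) \left(-204\right)\right) - 43462\right) + \frac{169}{232864} = \left(\left(-83477 - -13464\right) - 43462\right) + \frac{169}{232864} = \left(\left(-83477 + 13464\right) - 43462\right) + \frac{169}{232864} = \left(-70013 - 43462\right) + \frac{169}{232864} = -113475 + \frac{169}{232864} = - \frac{26424242231}{232864}$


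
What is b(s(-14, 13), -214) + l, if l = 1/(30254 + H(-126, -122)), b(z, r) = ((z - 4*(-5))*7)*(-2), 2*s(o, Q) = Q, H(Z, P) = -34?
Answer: -11211619/30220 ≈ -371.00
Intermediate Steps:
s(o, Q) = Q/2
b(z, r) = -280 - 14*z (b(z, r) = ((z + 20)*7)*(-2) = ((20 + z)*7)*(-2) = (140 + 7*z)*(-2) = -280 - 14*z)
l = 1/30220 (l = 1/(30254 - 34) = 1/30220 ≈ 3.3091e-5)
b(s(-14, 13), -214) + l = (-280 - 7*13) + 1/30220 = (-280 - 14*13/2) + 1/30220 = (-280 - 91) + 1/30220 = -371 + 1/30220 = -11211619/30220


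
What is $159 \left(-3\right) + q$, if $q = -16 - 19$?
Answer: $-512$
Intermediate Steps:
$q = -35$ ($q = -16 - 19 = -35$)
$159 \left(-3\right) + q = 159 \left(-3\right) - 35 = -477 - 35 = -512$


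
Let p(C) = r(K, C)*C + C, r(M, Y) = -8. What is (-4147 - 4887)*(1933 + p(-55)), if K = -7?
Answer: -20940812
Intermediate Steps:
p(C) = -7*C (p(C) = -8*C + C = -7*C)
(-4147 - 4887)*(1933 + p(-55)) = (-4147 - 4887)*(1933 - 7*(-55)) = -9034*(1933 + 385) = -9034*2318 = -20940812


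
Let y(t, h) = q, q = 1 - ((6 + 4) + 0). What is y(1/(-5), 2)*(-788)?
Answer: 7092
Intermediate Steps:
q = -9 (q = 1 - (10 + 0) = 1 - 1*10 = 1 - 10 = -9)
y(t, h) = -9
y(1/(-5), 2)*(-788) = -9*(-788) = 7092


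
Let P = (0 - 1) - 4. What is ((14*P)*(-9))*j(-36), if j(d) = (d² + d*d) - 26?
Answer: 1616580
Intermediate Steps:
P = -5 (P = -1 - 4 = -5)
j(d) = -26 + 2*d² (j(d) = (d² + d²) - 26 = 2*d² - 26 = -26 + 2*d²)
((14*P)*(-9))*j(-36) = ((14*(-5))*(-9))*(-26 + 2*(-36)²) = (-70*(-9))*(-26 + 2*1296) = 630*(-26 + 2592) = 630*2566 = 1616580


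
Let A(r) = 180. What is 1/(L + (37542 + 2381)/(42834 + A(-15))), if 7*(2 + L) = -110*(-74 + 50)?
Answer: 301098/113234225 ≈ 0.0026591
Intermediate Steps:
L = 2626/7 (L = -2 + (-110*(-74 + 50))/7 = -2 + (-110*(-24))/7 = -2 + (⅐)*2640 = -2 + 2640/7 = 2626/7 ≈ 375.14)
1/(L + (37542 + 2381)/(42834 + A(-15))) = 1/(2626/7 + (37542 + 2381)/(42834 + 180)) = 1/(2626/7 + 39923/43014) = 1/(113234225/301098) = 301098/113234225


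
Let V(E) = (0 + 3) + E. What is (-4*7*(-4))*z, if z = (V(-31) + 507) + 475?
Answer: 106848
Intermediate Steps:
V(E) = 3 + E
z = 954 (z = ((3 - 31) + 507) + 475 = (-28 + 507) + 475 = 479 + 475 = 954)
(-4*7*(-4))*z = (-4*7*(-4))*954 = -28*(-4)*954 = 112*954 = 106848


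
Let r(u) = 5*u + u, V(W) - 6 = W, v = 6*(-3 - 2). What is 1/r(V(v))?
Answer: -1/144 ≈ -0.0069444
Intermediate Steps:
v = -30 (v = 6*(-5) = -30)
V(W) = 6 + W
r(u) = 6*u
1/r(V(v)) = 1/(6*(6 - 30)) = 1/(6*(-24)) = 1/(-144) = -1/144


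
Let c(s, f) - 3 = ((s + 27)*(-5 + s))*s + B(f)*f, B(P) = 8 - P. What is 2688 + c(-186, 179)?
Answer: -5676552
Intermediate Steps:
c(s, f) = 3 + f*(8 - f) + s*(-5 + s)*(27 + s) (c(s, f) = 3 + (((s + 27)*(-5 + s))*s + (8 - f)*f) = 3 + (((27 + s)*(-5 + s))*s + f*(8 - f)) = 3 + (((-5 + s)*(27 + s))*s + f*(8 - f)) = 3 + (s*(-5 + s)*(27 + s) + f*(8 - f)) = 3 + (f*(8 - f) + s*(-5 + s)*(27 + s)) = 3 + f*(8 - f) + s*(-5 + s)*(27 + s))
2688 + c(-186, 179) = 2688 + (3 + (-186)³ - 135*(-186) + 22*(-186)² - 1*179*(-8 + 179)) = 2688 + (3 - 6434856 + 25110 + 22*34596 - 1*179*171) = 2688 + (3 - 6434856 + 25110 + 761112 - 30609) = 2688 - 5679240 = -5676552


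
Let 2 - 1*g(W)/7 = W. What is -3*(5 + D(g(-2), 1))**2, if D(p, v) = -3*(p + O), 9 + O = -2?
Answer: -6348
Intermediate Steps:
O = -11 (O = -9 - 2 = -11)
g(W) = 14 - 7*W
D(p, v) = 33 - 3*p (D(p, v) = -3*(p - 11) = -3*(-11 + p) = 33 - 3*p)
-3*(5 + D(g(-2), 1))**2 = -3*(5 + (33 - 3*(14 - 7*(-2))))**2 = -3*(5 + (33 - 3*(14 + 14)))**2 = -3*(5 + (33 - 3*28))**2 = -3*(5 + (33 - 84))**2 = -3*(5 - 51)**2 = -3*(-46)**2 = -3*2116 = -6348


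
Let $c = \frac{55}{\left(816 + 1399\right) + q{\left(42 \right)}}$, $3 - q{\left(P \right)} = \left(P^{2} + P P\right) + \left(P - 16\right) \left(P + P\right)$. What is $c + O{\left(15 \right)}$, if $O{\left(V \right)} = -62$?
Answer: $- \frac{216683}{3494} \approx -62.016$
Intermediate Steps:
$q{\left(P \right)} = 3 - 2 P^{2} - 2 P \left(-16 + P\right)$ ($q{\left(P \right)} = 3 - \left(\left(P^{2} + P P\right) + \left(P - 16\right) \left(P + P\right)\right) = 3 - \left(\left(P^{2} + P^{2}\right) + \left(-16 + P\right) 2 P\right) = 3 - \left(2 P^{2} + 2 P \left(-16 + P\right)\right) = 3 - 2 P^{2} - 2 P \left(-16 + P\right)$)
$c = - \frac{55}{3494}$ ($c = \frac{55}{\left(816 + 1399\right) + \left(3 - 4 \cdot 42^{2} + 32 \cdot 42\right)} = \frac{55}{2215 + \left(3 - 7056 + 1344\right)} = \frac{55}{2215 - 5709} = \frac{55}{-3494} = 55 \left(- \frac{1}{3494}\right) = - \frac{55}{3494} \approx -0.015741$)
$c + O{\left(15 \right)} = - \frac{55}{3494} - 62 = - \frac{216683}{3494}$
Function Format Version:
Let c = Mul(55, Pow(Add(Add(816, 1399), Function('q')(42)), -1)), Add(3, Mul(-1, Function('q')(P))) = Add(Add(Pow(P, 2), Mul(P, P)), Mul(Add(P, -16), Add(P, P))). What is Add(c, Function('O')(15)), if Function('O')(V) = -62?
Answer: Rational(-216683, 3494) ≈ -62.016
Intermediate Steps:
Function('q')(P) = Add(3, Mul(-2, Pow(P, 2)), Mul(-2, P, Add(-16, P))) (Function('q')(P) = Add(3, Mul(-1, Add(Add(Pow(P, 2), Mul(P, P)), Mul(Add(P, -16), Add(P, P))))) = Add(3, Mul(-1, Add(Add(Pow(P, 2), Pow(P, 2)), Mul(Add(-16, P), Mul(2, P))))) = Add(3, Mul(-1, Add(Mul(2, Pow(P, 2)), Mul(2, P, Add(-16, P))))) = Add(3, Add(Mul(-2, Pow(P, 2)), Mul(-2, P, Add(-16, P)))) = Add(3, Mul(-2, Pow(P, 2)), Mul(-2, P, Add(-16, P))))
c = Rational(-55, 3494) (c = Mul(55, Pow(Add(Add(816, 1399), Add(3, Mul(-4, Pow(42, 2)), Mul(32, 42))), -1)) = Mul(55, Pow(Add(2215, Add(3, Mul(-4, 1764), 1344)), -1)) = Mul(55, Pow(Add(2215, Add(3, -7056, 1344)), -1)) = Mul(55, Pow(Add(2215, -5709), -1)) = Mul(55, Pow(-3494, -1)) = Mul(55, Rational(-1, 3494)) = Rational(-55, 3494) ≈ -0.015741)
Add(c, Function('O')(15)) = Add(Rational(-55, 3494), -62) = Rational(-216683, 3494)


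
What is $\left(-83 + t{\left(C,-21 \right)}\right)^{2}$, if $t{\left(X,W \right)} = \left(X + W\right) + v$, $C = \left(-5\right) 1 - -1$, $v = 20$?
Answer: $7744$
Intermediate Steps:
$C = -4$ ($C = -5 + 1 = -4$)
$t{\left(X,W \right)} = 20 + W + X$ ($t{\left(X,W \right)} = \left(X + W\right) + 20 = \left(W + X\right) + 20 = 20 + W + X$)
$\left(-83 + t{\left(C,-21 \right)}\right)^{2} = \left(-83 - 5\right)^{2} = \left(-88\right)^{2} = 7744$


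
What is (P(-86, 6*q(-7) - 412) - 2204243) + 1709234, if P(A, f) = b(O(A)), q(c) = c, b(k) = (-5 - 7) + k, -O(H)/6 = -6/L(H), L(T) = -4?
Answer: -495030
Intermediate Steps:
O(H) = -9 (O(H) = -(-36)/(-4) = -(-36)*(-1)/4 = -6*3/2 = -9)
b(k) = -12 + k
P(A, f) = -21 (P(A, f) = -12 - 9 = -21)
(P(-86, 6*q(-7) - 412) - 2204243) + 1709234 = (-21 - 2204243) + 1709234 = -2204264 + 1709234 = -495030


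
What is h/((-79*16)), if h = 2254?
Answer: -1127/632 ≈ -1.7832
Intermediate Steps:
h/((-79*16)) = 2254/((-79*16)) = 2254/(-1264) = 2254*(-1/1264) = -1127/632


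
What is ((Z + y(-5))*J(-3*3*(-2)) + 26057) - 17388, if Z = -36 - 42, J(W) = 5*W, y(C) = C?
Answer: 1199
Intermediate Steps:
Z = -78
((Z + y(-5))*J(-3*3*(-2)) + 26057) - 17388 = ((-78 - 5)*(5*(-3*3*(-2))) + 26057) - 17388 = (-415*(-9*(-2)) + 26057) - 17388 = (-415*18 + 26057) - 17388 = (-83*90 + 26057) - 17388 = (-7470 + 26057) - 17388 = 18587 - 17388 = 1199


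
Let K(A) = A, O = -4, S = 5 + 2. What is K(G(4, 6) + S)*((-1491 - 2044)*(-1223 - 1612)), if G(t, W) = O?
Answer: 30065175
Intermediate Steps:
S = 7
G(t, W) = -4
K(G(4, 6) + S)*((-1491 - 2044)*(-1223 - 1612)) = (-4 + 7)*((-1491 - 2044)*(-1223 - 1612)) = 3*(-3535*(-2835)) = 3*10021725 = 30065175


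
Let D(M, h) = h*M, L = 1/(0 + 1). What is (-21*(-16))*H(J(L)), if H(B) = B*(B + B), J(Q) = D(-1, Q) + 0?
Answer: 672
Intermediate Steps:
L = 1 (L = 1/1 = 1)
D(M, h) = M*h
J(Q) = -Q (J(Q) = -Q + 0 = -Q)
H(B) = 2*B² (H(B) = B*(2*B) = 2*B²)
(-21*(-16))*H(J(L)) = (-21*(-16))*(2*(-1*1)²) = 336*(2*(-1)²) = 336*(2*1) = 336*2 = 672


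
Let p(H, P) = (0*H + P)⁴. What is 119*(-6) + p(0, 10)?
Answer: 9286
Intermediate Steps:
p(H, P) = P⁴ (p(H, P) = (0 + P)⁴ = P⁴)
119*(-6) + p(0, 10) = 119*(-6) + 10⁴ = -714 + 10000 = 9286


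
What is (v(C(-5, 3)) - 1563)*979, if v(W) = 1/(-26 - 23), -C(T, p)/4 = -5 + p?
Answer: -74979652/49 ≈ -1.5302e+6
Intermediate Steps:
C(T, p) = 20 - 4*p (C(T, p) = -4*(-5 + p) = 20 - 4*p)
v(W) = -1/49 (v(W) = 1/(-49) = -1/49)
(v(C(-5, 3)) - 1563)*979 = (-1/49 - 1563)*979 = -76588/49*979 = -74979652/49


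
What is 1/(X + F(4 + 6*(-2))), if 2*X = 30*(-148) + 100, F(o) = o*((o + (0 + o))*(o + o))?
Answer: -1/4218 ≈ -0.00023708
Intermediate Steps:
F(o) = 4*o**3 (F(o) = o*((o + o)*(2*o)) = o*((2*o)*(2*o)) = o*(4*o**2) = 4*o**3)
X = -2170 (X = (30*(-148) + 100)/2 = (-4440 + 100)/2 = (1/2)*(-4340) = -2170)
1/(X + F(4 + 6*(-2))) = 1/(-2170 + 4*(4 + 6*(-2))**3) = 1/(-2170 + 4*(4 - 12)**3) = 1/(-2170 + 4*(-8)**3) = 1/(-2170 + 4*(-512)) = 1/(-2170 - 2048) = 1/(-4218) = -1/4218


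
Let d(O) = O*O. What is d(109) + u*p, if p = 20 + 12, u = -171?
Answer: 6409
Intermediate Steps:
p = 32
d(O) = O**2
d(109) + u*p = 109**2 - 171*32 = 11881 - 5472 = 6409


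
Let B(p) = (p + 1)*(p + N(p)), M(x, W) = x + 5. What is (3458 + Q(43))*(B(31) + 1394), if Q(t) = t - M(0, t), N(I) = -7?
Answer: 7558352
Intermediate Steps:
M(x, W) = 5 + x
B(p) = (1 + p)*(-7 + p) (B(p) = (p + 1)*(p - 7) = (1 + p)*(-7 + p))
Q(t) = -5 + t (Q(t) = t - (5 + 0) = t - 1*5 = t - 5 = -5 + t)
(3458 + Q(43))*(B(31) + 1394) = (3458 + (-5 + 43))*((-7 + 31² - 6*31) + 1394) = (3458 + 38)*((-7 + 961 - 186) + 1394) = 3496*(768 + 1394) = 3496*2162 = 7558352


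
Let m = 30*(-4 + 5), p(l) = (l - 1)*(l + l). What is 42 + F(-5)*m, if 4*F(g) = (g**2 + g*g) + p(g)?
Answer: 867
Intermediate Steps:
p(l) = 2*l*(-1 + l) (p(l) = (-1 + l)*(2*l) = 2*l*(-1 + l))
F(g) = g**2/2 + g*(-1 + g)/2 (F(g) = ((g**2 + g*g) + 2*g*(-1 + g))/4 = ((g**2 + g**2) + 2*g*(-1 + g))/4 = (2*g**2 + 2*g*(-1 + g))/4 = g**2/2 + g*(-1 + g)/2)
m = 30 (m = 30*1 = 30)
42 + F(-5)*m = 42 - 5*(-1/2 - 5)*30 = 42 - 5*(-11/2)*30 = 42 + (55/2)*30 = 42 + 825 = 867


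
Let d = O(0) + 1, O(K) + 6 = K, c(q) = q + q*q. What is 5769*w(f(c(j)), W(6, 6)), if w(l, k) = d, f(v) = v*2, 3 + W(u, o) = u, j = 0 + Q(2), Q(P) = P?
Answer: -28845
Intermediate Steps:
j = 2 (j = 0 + 2 = 2)
W(u, o) = -3 + u
c(q) = q + q²
O(K) = -6 + K
f(v) = 2*v
d = -5 (d = (-6 + 0) + 1 = -6 + 1 = -5)
w(l, k) = -5
5769*w(f(c(j)), W(6, 6)) = 5769*(-5) = -28845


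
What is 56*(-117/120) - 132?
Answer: -933/5 ≈ -186.60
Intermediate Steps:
56*(-117/120) - 132 = 56*(-117*1/120) - 132 = 56*(-39/40) - 132 = -273/5 - 132 = -933/5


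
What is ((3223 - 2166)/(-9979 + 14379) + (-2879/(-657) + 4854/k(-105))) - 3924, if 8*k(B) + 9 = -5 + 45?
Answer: -238978706081/89614800 ≈ -2666.7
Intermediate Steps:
k(B) = 31/8 (k(B) = -9/8 + (-5 + 45)/8 = -9/8 + (⅛)*40 = -9/8 + 5 = 31/8)
((3223 - 2166)/(-9979 + 14379) + (-2879/(-657) + 4854/k(-105))) - 3924 = ((3223 - 2166)/(-9979 + 14379) + (-2879/(-657) + 4854/(31/8))) - 3924 = (1057/4400 + (-2879*(-1/657) + 4854*(8/31))) - 3924 = (1057*(1/4400) + (2879/657 + 38832/31)) - 3924 = (1057/4400 + 25601873/20367) - 3924 = 112669769119/89614800 - 3924 = -238978706081/89614800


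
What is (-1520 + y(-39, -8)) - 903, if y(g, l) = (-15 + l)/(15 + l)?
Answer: -16984/7 ≈ -2426.3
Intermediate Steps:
y(g, l) = (-15 + l)/(15 + l)
(-1520 + y(-39, -8)) - 903 = (-1520 + (-15 - 8)/(15 - 8)) - 903 = (-1520 - 23/7) - 903 = -10663/7 - 903 = -16984/7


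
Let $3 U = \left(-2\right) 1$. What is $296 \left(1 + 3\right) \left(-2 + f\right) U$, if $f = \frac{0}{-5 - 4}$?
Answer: $\frac{4736}{3} \approx 1578.7$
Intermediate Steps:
$U = - \frac{2}{3}$ ($U = \frac{\left(-2\right) 1}{3} = \frac{1}{3} \left(-2\right) = - \frac{2}{3} \approx -0.66667$)
$f = 0$ ($f = \frac{0}{-5 - 4} = \frac{0}{-9} = 0 \left(- \frac{1}{9}\right) = 0$)
$296 \left(1 + 3\right) \left(-2 + f\right) U = 296 \left(1 + 3\right) \left(-2 + 0\right) \left(- \frac{2}{3}\right) = 296 \cdot 4 \left(\left(-2\right) \left(- \frac{2}{3}\right)\right) = 296 \cdot 4 \cdot \frac{4}{3} = 296 \cdot \frac{16}{3} = \frac{4736}{3}$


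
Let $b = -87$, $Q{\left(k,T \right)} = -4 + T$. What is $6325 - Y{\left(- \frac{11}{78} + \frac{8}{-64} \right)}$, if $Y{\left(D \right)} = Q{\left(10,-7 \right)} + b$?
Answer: $6423$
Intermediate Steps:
$Y{\left(D \right)} = -98$ ($Y{\left(D \right)} = \left(-4 - 7\right) - 87 = -11 - 87 = -98$)
$6325 - Y{\left(- \frac{11}{78} + \frac{8}{-64} \right)} = 6325 - -98 = 6325 + 98 = 6423$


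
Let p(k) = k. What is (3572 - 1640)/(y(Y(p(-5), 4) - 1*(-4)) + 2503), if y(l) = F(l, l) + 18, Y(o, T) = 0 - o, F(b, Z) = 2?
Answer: 644/841 ≈ 0.76575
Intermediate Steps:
Y(o, T) = -o
y(l) = 20 (y(l) = 2 + 18 = 20)
(3572 - 1640)/(y(Y(p(-5), 4) - 1*(-4)) + 2503) = (3572 - 1640)/(20 + 2503) = 1932/2523 = 1932*(1/2523) = 644/841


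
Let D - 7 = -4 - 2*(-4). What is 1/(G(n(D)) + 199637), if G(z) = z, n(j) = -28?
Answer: 1/199609 ≈ 5.0098e-6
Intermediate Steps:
D = 11 (D = 7 + (-4 - 2*(-4)) = 7 + (-4 + 8) = 7 + 4 = 11)
1/(G(n(D)) + 199637) = 1/(-28 + 199637) = 1/199609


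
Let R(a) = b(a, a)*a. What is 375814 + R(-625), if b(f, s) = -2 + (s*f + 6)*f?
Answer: 152590611439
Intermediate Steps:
b(f, s) = -2 + f*(6 + f*s) (b(f, s) = -2 + (f*s + 6)*f = -2 + (6 + f*s)*f = -2 + f*(6 + f*s))
R(a) = a*(-2 + a³ + 6*a) (R(a) = (-2 + 6*a + a*a²)*a = (-2 + 6*a + a³)*a = (-2 + a³ + 6*a)*a = a*(-2 + a³ + 6*a))
375814 + R(-625) = 375814 - 625*(-2 + (-625)³ + 6*(-625)) = 375814 - 625*(-2 - 244140625 - 3750) = 375814 - 625*(-244144377) = 375814 + 152590235625 = 152590611439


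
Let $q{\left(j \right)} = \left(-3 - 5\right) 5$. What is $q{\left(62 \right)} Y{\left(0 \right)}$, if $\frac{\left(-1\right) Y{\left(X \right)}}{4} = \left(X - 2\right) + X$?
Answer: $-320$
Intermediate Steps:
$q{\left(j \right)} = -40$ ($q{\left(j \right)} = \left(-8\right) 5 = -40$)
$Y{\left(X \right)} = 8 - 8 X$ ($Y{\left(X \right)} = - 4 \left(\left(X - 2\right) + X\right) = - 4 \left(\left(-2 + X\right) + X\right) = - 4 \left(-2 + 2 X\right) = 8 - 8 X$)
$q{\left(62 \right)} Y{\left(0 \right)} = - 40 \left(8 - 0\right) = - 40 \left(8 + 0\right) = \left(-40\right) 8 = -320$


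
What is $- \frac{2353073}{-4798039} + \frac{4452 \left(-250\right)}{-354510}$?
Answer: $\frac{205813510541}{56698426863} \approx 3.63$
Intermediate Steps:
$- \frac{2353073}{-4798039} + \frac{4452 \left(-250\right)}{-354510} = \left(-2353073\right) \left(- \frac{1}{4798039}\right) - - \frac{37100}{11817} = \frac{2353073}{4798039} + \frac{37100}{11817} = \frac{205813510541}{56698426863}$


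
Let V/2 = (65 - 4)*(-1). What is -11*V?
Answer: 1342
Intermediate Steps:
V = -122 (V = 2*((65 - 4)*(-1)) = 2*(61*(-1)) = 2*(-61) = -122)
-11*V = -11*(-122) = 1342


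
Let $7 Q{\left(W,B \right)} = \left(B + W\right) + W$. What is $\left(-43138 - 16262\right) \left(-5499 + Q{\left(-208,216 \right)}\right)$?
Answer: $\frac{2298364200}{7} \approx 3.2834 \cdot 10^{8}$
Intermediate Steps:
$Q{\left(W,B \right)} = \frac{B}{7} + \frac{2 W}{7}$ ($Q{\left(W,B \right)} = \frac{\left(B + W\right) + W}{7} = \frac{B + 2 W}{7} = \frac{B}{7} + \frac{2 W}{7}$)
$\left(-43138 - 16262\right) \left(-5499 + Q{\left(-208,216 \right)}\right) = \left(-43138 - 16262\right) \left(-5499 + \left(\frac{1}{7} \cdot 216 + \frac{2}{7} \left(-208\right)\right)\right) = - 59400 \left(-5499 + \left(\frac{216}{7} - \frac{416}{7}\right)\right) = - 59400 \left(-5499 - \frac{200}{7}\right) = \left(-59400\right) \left(- \frac{38693}{7}\right) = \frac{2298364200}{7}$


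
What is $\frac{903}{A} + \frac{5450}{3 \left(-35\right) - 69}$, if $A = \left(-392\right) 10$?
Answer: $- \frac{1537223}{48720} \approx -31.552$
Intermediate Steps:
$A = -3920$
$\frac{903}{A} + \frac{5450}{3 \left(-35\right) - 69} = \frac{903}{-3920} + \frac{5450}{3 \left(-35\right) - 69} = 903 \left(- \frac{1}{3920}\right) + \frac{5450}{-105 - 69} = - \frac{129}{560} + \frac{5450}{-174} = - \frac{129}{560} + 5450 \left(- \frac{1}{174}\right) = - \frac{129}{560} - \frac{2725}{87} = - \frac{1537223}{48720}$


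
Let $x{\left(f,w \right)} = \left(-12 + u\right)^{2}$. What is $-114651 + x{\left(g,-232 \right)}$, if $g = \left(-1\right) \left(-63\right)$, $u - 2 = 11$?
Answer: $-114650$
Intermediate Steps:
$u = 13$ ($u = 2 + 11 = 13$)
$g = 63$
$x{\left(f,w \right)} = 1$ ($x{\left(f,w \right)} = \left(-12 + 13\right)^{2} = 1^{2} = 1$)
$-114651 + x{\left(g,-232 \right)} = -114651 + 1 = -114650$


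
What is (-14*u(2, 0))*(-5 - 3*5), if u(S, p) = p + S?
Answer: 560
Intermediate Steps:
u(S, p) = S + p
(-14*u(2, 0))*(-5 - 3*5) = (-14*(2 + 0))*(-5 - 3*5) = (-14*2)*(-5 - 15) = -28*(-20) = 560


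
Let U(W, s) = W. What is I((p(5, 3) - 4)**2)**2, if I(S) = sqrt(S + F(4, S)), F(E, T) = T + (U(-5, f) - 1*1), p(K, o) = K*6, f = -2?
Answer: 1346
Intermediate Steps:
p(K, o) = 6*K
F(E, T) = -6 + T (F(E, T) = T + (-5 - 1*1) = T + (-5 - 1) = T - 6 = -6 + T)
I(S) = sqrt(-6 + 2*S) (I(S) = sqrt(S + (-6 + S)) = sqrt(-6 + 2*S))
I((p(5, 3) - 4)**2)**2 = (sqrt(-6 + 2*(6*5 - 4)**2))**2 = (sqrt(-6 + 2*(30 - 4)**2))**2 = (sqrt(-6 + 2*26**2))**2 = (sqrt(-6 + 2*676))**2 = (sqrt(-6 + 1352))**2 = (sqrt(1346))**2 = 1346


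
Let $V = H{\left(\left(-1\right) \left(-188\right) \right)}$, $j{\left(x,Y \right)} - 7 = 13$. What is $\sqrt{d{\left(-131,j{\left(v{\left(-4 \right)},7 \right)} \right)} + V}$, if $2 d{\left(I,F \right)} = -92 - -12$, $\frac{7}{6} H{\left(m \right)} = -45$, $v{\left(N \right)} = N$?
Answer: $\frac{5 i \sqrt{154}}{7} \approx 8.8641 i$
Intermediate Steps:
$j{\left(x,Y \right)} = 20$ ($j{\left(x,Y \right)} = 7 + 13 = 20$)
$H{\left(m \right)} = - \frac{270}{7}$ ($H{\left(m \right)} = \frac{6}{7} \left(-45\right) = - \frac{270}{7}$)
$V = - \frac{270}{7} \approx -38.571$
$d{\left(I,F \right)} = -40$ ($d{\left(I,F \right)} = \frac{-92 - -12}{2} = \frac{-92 + 12}{2} = \frac{1}{2} \left(-80\right) = -40$)
$\sqrt{d{\left(-131,j{\left(v{\left(-4 \right)},7 \right)} \right)} + V} = \sqrt{-40 - \frac{270}{7}} = \sqrt{- \frac{550}{7}} = \frac{5 i \sqrt{154}}{7}$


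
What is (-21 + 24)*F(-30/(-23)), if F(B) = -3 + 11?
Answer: 24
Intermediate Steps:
F(B) = 8
(-21 + 24)*F(-30/(-23)) = (-21 + 24)*8 = 3*8 = 24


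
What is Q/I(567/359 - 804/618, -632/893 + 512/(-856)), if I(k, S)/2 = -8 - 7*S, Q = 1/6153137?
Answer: 95551/1341679216576 ≈ 7.1217e-8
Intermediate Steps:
Q = 1/6153137 ≈ 1.6252e-7
I(k, S) = -16 - 14*S (I(k, S) = 2*(-8 - 7*S) = -16 - 14*S)
Q/I(567/359 - 804/618, -632/893 + 512/(-856)) = 1/(6153137*(-16 - 14*(-632/893 + 512/(-856)))) = 1/(6153137*(-16 - 14*(-632*1/893 + 512*(-1/856)))) = 1/(6153137*(-16 - 14*(-632/893 - 64/107))) = 1/(6153137*(-16 - 14*(-124776/95551))) = 1/(6153137*(-16 + 1746864/95551)) = 1/(6153137*(218048/95551)) = (1/6153137)*(95551/218048) = 95551/1341679216576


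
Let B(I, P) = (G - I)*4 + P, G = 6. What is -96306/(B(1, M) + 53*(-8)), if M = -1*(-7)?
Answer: 96306/397 ≈ 242.58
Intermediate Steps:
M = 7
B(I, P) = 24 + P - 4*I (B(I, P) = (6 - I)*4 + P = (24 - 4*I) + P = 24 + P - 4*I)
-96306/(B(1, M) + 53*(-8)) = -96306/((24 + 7 - 4*1) + 53*(-8)) = -96306/((24 + 7 - 4) - 424) = -96306/(27 - 424) = -96306/(-397) = -96306*(-1/397) = 96306/397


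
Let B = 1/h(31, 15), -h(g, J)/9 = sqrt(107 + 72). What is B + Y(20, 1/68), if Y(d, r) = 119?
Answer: 119 - sqrt(179)/1611 ≈ 118.99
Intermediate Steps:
h(g, J) = -9*sqrt(179) (h(g, J) = -9*sqrt(107 + 72) = -9*sqrt(179))
B = -sqrt(179)/1611 (B = 1/(-9*sqrt(179)) = -sqrt(179)/1611 ≈ -0.0083048)
B + Y(20, 1/68) = -sqrt(179)/1611 + 119 = 119 - sqrt(179)/1611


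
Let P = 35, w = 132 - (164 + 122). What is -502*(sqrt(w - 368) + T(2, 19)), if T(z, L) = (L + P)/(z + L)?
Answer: -9036/7 - 1506*I*sqrt(58) ≈ -1290.9 - 11469.0*I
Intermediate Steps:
w = -154 (w = 132 - 1*286 = 132 - 286 = -154)
T(z, L) = (35 + L)/(L + z) (T(z, L) = (L + 35)/(z + L) = (35 + L)/(L + z))
-502*(sqrt(w - 368) + T(2, 19)) = -502*(sqrt(-154 - 368) + (35 + 19)/(19 + 2)) = -502*(sqrt(-522) + 54/21) = -502*(3*I*sqrt(58) + (1/21)*54) = -502*(3*I*sqrt(58) + 18/7) = -502*(18/7 + 3*I*sqrt(58)) = -9036/7 - 1506*I*sqrt(58)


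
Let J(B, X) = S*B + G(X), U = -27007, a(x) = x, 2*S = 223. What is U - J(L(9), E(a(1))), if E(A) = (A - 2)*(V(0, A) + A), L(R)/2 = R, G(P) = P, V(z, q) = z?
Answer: -29013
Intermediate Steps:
S = 223/2 (S = (1/2)*223 = 223/2 ≈ 111.50)
L(R) = 2*R
E(A) = A*(-2 + A) (E(A) = (A - 2)*(0 + A) = (-2 + A)*A = A*(-2 + A))
J(B, X) = X + 223*B/2 (J(B, X) = 223*B/2 + X = X + 223*B/2)
U - J(L(9), E(a(1))) = -27007 - (1*(-2 + 1) + 223*(2*9)/2) = -27007 - (1*(-1) + (223/2)*18) = -27007 - (-1 + 2007) = -27007 - 1*2006 = -27007 - 2006 = -29013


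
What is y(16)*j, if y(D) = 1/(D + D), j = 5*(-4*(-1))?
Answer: 5/8 ≈ 0.62500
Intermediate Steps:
j = 20 (j = 5*4 = 20)
y(D) = 1/(2*D)
y(16)*j = ((½)/16)*20 = ((½)*(1/16))*20 = (1/32)*20 = 5/8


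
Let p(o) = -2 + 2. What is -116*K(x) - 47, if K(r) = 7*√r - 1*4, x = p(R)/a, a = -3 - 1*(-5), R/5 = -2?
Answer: 417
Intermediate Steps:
R = -10 (R = 5*(-2) = -10)
p(o) = 0
a = 2 (a = -3 + 5 = 2)
x = 0 (x = 0/2 = 0*(½) = 0)
K(r) = -4 + 7*√r (K(r) = 7*√r - 4 = -4 + 7*√r)
-116*K(x) - 47 = -116*(-4 + 7*√0) - 47 = -116*(-4 + 7*0) - 47 = -116*(-4 + 0) - 47 = -116*(-4) - 47 = 464 - 47 = 417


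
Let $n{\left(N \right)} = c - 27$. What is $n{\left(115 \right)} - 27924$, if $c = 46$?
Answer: $-27905$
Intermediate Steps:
$n{\left(N \right)} = 19$ ($n{\left(N \right)} = 46 - 27 = 19$)
$n{\left(115 \right)} - 27924 = 19 - 27924 = -27905$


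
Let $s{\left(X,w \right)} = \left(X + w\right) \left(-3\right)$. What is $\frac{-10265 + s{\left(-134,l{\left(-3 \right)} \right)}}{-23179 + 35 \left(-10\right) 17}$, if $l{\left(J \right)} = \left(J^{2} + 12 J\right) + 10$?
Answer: $\frac{9812}{29129} \approx 0.33685$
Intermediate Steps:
$l{\left(J \right)} = 10 + J^{2} + 12 J$
$s{\left(X,w \right)} = - 3 X - 3 w$
$\frac{-10265 + s{\left(-134,l{\left(-3 \right)} \right)}}{-23179 + 35 \left(-10\right) 17} = \frac{-10265 - \left(-402 + 3 \left(10 + \left(-3\right)^{2} + 12 \left(-3\right)\right)\right)}{-23179 + 35 \left(-10\right) 17} = \frac{-10265 + \left(402 - 3 \left(10 + 9 - 36\right)\right)}{-23179 - 5950} = \frac{-10265 + \left(402 - -51\right)}{-23179 - 5950} = \frac{-10265 + \left(402 + 51\right)}{-29129} = \left(-10265 + 453\right) \left(- \frac{1}{29129}\right) = \left(-9812\right) \left(- \frac{1}{29129}\right) = \frac{9812}{29129}$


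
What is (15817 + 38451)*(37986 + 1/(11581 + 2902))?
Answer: 29855607438052/14483 ≈ 2.0614e+9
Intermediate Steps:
(15817 + 38451)*(37986 + 1/(11581 + 2902)) = 54268*(37986 + 1/14483) = 54268*(550151239/14483) = 29855607438052/14483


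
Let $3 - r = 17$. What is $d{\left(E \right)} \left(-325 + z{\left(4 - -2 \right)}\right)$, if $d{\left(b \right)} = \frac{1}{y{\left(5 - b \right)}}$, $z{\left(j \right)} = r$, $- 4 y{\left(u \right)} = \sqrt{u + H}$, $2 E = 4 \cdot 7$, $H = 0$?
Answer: $- 452 i \approx - 452.0 i$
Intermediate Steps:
$E = 14$ ($E = \frac{4 \cdot 7}{2} = \frac{1}{2} \cdot 28 = 14$)
$r = -14$ ($r = 3 - 17 = -14$)
$y{\left(u \right)} = - \frac{\sqrt{u}}{4}$ ($y{\left(u \right)} = - \frac{\sqrt{u + 0}}{4} = - \frac{\sqrt{u}}{4}$)
$z{\left(j \right)} = -14$
$d{\left(b \right)} = - \frac{4}{\sqrt{5 - b}}$ ($d{\left(b \right)} = \frac{1}{\left(- \frac{1}{4}\right) \sqrt{5 - b}} = - \frac{4}{\sqrt{5 - b}}$)
$d{\left(E \right)} \left(-325 + z{\left(4 - -2 \right)}\right) = - \frac{4}{\sqrt{5 - 14}} \left(-325 - 14\right) = - \frac{4}{\sqrt{5 - 14}} \left(-339\right) = - \frac{4}{3 i} \left(-339\right) = - 4 \left(- \frac{i}{3}\right) \left(-339\right) = \frac{4 i}{3} \left(-339\right) = - 452 i$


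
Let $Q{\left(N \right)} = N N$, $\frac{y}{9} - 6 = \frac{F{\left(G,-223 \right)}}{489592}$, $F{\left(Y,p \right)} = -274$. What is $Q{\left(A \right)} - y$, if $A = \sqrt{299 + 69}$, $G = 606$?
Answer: $\frac{76867177}{244796} \approx 314.0$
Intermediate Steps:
$A = 4 \sqrt{23}$ ($A = \sqrt{368} = 4 \sqrt{23} \approx 19.183$)
$y = \frac{13217751}{244796}$ ($y = 54 + 9 \left(- \frac{274}{489592}\right) = 54 + 9 \left(\left(-274\right) \frac{1}{489592}\right) = 54 + 9 \left(- \frac{137}{244796}\right) = 54 - \frac{1233}{244796} = \frac{13217751}{244796} \approx 53.995$)
$Q{\left(N \right)} = N^{2}$
$Q{\left(A \right)} - y = \left(4 \sqrt{23}\right)^{2} - \frac{13217751}{244796} = 368 - \frac{13217751}{244796} = \frac{76867177}{244796}$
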